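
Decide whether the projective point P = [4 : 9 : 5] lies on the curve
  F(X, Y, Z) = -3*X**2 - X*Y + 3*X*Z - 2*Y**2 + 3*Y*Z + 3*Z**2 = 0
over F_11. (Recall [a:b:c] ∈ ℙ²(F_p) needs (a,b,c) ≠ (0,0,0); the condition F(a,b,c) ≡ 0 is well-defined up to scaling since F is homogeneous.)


F(4,9,5) ≡ 2 (mod 11); P is NOT on the curve.

Evaluate F(4, 9, 5) term-by-term (mod 11).
  -3*X**2 ↦ -3·16·1·1 = -48
  -X*Y ↦ -1·4·9·1 = -36
  3*X*Z ↦ 3·4·1·5 = 60
  -2*Y**2 ↦ -2·1·81·1 = -162
  3*Y*Z ↦ 3·1·9·5 = 135
  3*Z**2 ↦ 3·1·1·25 = 75
Sum: F(4, 9, 5) = (-48) + (-36) + (60) + (-162) + (135) + (75) = 24.
Reducing mod 11: 24 ≡ 2 (mod 11).
Since F(a, b, c) ≡ 2 ≠ 0 (mod 11), P does NOT lie on the curve.


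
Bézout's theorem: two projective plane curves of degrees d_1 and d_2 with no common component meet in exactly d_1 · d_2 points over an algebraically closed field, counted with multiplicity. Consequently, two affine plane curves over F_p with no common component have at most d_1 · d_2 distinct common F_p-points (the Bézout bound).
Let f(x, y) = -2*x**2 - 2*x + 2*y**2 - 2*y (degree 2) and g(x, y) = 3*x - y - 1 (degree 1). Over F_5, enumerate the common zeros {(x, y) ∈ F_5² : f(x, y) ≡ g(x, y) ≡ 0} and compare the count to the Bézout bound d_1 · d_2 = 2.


Common zeros: {(1, 2), (4, 1)}; count = 2; Bézout bound = 2.

deg(f) = 2, deg(g) = 1, so Bézout bound = 2.
Scan x ∈ F_5. For each x, list the y ∈ F_5 with f(x, y) ≡ 0 and those with g(x, y) ≡ 0 (mod 5); the common zeros in that column are the intersection.
  x = 0: f ≡ 0 at y ∈ {0, 1}; g ≡ 0 at y ∈ {4}; common: ∅.
  x = 1: f ≡ 0 at y ∈ {2, 4}; g ≡ 0 at y ∈ {2}; common: {2}.
  x = 2: f ≡ 0 at y ∈ {3}; g ≡ 0 at y ∈ {0}; common: ∅.
  x = 3: f ≡ 0 at y ∈ {2, 4}; g ≡ 0 at y ∈ {3}; common: ∅.
  x = 4: f ≡ 0 at y ∈ {0, 1}; g ≡ 0 at y ∈ {1}; common: {1}.
Collecting: common zeros = {(1, 2), (4, 1)}, so the count is 2.
Comparison with the Bézout bound: 2 ≤ 2 = deg(f)·deg(g), as expected for curves with no common component (the bound is attained).


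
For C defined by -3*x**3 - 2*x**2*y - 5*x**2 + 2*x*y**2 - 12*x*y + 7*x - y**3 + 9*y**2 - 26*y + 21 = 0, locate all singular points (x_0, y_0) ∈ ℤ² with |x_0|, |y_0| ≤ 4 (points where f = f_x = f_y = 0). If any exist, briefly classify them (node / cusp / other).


Singular points: {(-1, 2)}; classification: cusp.

Compute partial derivatives:
  f_x = -9*x**2 - 4*x*y - 10*x + 2*y**2 - 12*y + 7.
  f_y = -2*x**2 + 4*x*y - 12*x - 3*y**2 + 18*y - 26.
Scan x_0 ∈ {−4, ..., 4}. For each x_0, f_y(x_0, y) is a polynomial in y; find its integer roots y ∈ {−4, ..., 4}, then test f_x and f at those candidates.
  x = -4: f_y(-4, y) = -3*y**2 + 2*y - 10; no integer root y with |y| ≤ 4.
  x = -3: f_y(-3, y) = -3*y**2 + 6*y - 8; no integer root y with |y| ≤ 4.
  x = -2: f_y(-2, y) = -3*y**2 + 10*y - 10; no integer root y with |y| ≤ 4.
  x = -1: f_y(-1, y) = -3*y**2 + 14*y - 16; vanishes at y ∈ {2}. (-1, 2): f_x = 0, f = 0 — SINGULAR.
  x = 0: f_y(0, y) = -3*y**2 + 18*y - 26; no integer root y with |y| ≤ 4.
  x = 1: f_y(1, y) = -3*y**2 + 22*y - 40; vanishes at y ∈ {4}. (1, 4): f_x = -44 ≠ 0.
  x = 2: f_y(2, y) = -3*y**2 + 26*y - 58; no integer root y with |y| ≤ 4.
  x = 3: f_y(3, y) = -3*y**2 + 30*y - 80; no integer root y with |y| ≤ 4.
  x = 4: f_y(4, y) = -3*y**2 + 34*y - 106; no integer root y with |y| ≤ 4.
Only singular point on the grid: (-1, 2).
Classify: substitute x = -1 + u, y = 2 + v and expand: f = -3*u**3 - 2*u**2*v + 2*u*v**2 - v**3 + v**2.
No constant or linear terms (consistent with a singular point). Quadratic part: v**2. Cubic part: -3*u**3 - 2*u**2*v + 2*u*v**2 - v**3.
The quadratic part v**2 is a perfect square, so there is a single (double) tangent line v = 0, i.e. y = 2. Restricting the cubic part to that line (v = 0) leaves -3*u**3 ≠ 0, so f is not divisible by v and the branch is v² ≈ 3*u**3 to lowest order — this is a cusp.
Classification: cusp.


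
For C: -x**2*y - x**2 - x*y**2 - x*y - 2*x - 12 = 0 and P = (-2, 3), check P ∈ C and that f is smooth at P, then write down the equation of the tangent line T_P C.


Tangent line at P: 2*x + 10*y - 26 = 0.

Step 1: f(-2, 3) = 0, so P lies on C.
Step 2: partial derivatives
  f_x(x, y) = -2*x*y - 2*x - y**2 - y - 2, f_y(x, y) = -x**2 - 2*x*y - x.
  f_x(P) = 2, f_y(P) = 10 (gradient nonzero, so P is smooth).
Step 3: tangent line at P: 2·(x − -2) + 10·(y − 3) = 0.
Expanding: 2*x + 10*y - 26 = 0.


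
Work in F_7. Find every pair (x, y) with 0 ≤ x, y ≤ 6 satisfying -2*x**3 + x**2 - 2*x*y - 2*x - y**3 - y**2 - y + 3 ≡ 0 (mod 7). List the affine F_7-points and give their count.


Affine F_7-points: {(0, 1), (1, 0), (2, 2), (3, 3), (4, 2), (5, 1), (5, 2), (5, 3), (6, 1), (6, 6)}; count = 10.

For each of the 49 pairs (x, y) ∈ F_7², evaluate f(x, y) mod 7. Record the zeros.
  x = 0: [0↦3, 1↦0, 2↦3, 3↦6, 4↦3, 5↦2, 6↦4]  zeros at y ∈ {1}
  x = 1: [0↦0, 1↦2, 2↦3, 3↦4, 4↦6, 5↦3, 6↦3]  zeros at y ∈ {0}
  x = 2: [0↦1, 1↦1, 2↦0, 3↦6, 4↦6, 5↦1, 6↦6]  zeros at y ∈ {2}
  x = 3: [0↦1, 1↦6, 2↦3, 3↦0, 4↦5, 5↦5, 6↦1]  zeros at y ∈ {3}
  x = 4: [0↦2, 1↦5, 2↦0, 3↦2, 4↦5, 5↦3, 6↦4]  zeros at y ∈ {2}
  x = 5: [0↦6, 1↦0, 2↦0, 3↦0, 4↦1, 5↦4, 6↦3]  zeros at y ∈ {1, 2, 3}
  x = 6: [0↦1, 1↦0, 2↦5, 3↦3, 4↦2, 5↦3, 6↦0]  zeros at y ∈ {1, 6}
Collecting zeros: affine points = {(0, 1), (1, 0), (2, 2), (3, 3), (4, 2), (5, 1), (5, 2), (5, 3), (6, 1), (6, 6)}.
Total count |C(F_7)_aff| = 10.


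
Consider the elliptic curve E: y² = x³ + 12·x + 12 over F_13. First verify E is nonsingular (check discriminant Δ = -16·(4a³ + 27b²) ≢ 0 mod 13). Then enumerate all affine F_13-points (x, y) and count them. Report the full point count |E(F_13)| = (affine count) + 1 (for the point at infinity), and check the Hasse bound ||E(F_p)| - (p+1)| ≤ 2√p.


Affine points = {(0, 5), (0, 8), (1, 5), (1, 8), (3, 6), (3, 7), (6, 1), (6, 12), (7, 6), (7, 7), (8, 3), (8, 10), (9, 2), (9, 11), (10, 1), (10, 12), (12, 5), (12, 8)}; affine count = 18; |E(F_13)| = 19.

Discriminant check: Δ ∝ 4a³ + 27b² = 4·12³ + 27·12² = 4·1728 + 27·144 ≡ 10 (mod 13). Nonzero ⇒ E is nonsingular.
For each x ∈ F_13, compute rhs = x³ + 12·x + 12 mod 13, then count y ∈ F_13 with y² ≡ rhs.
  x = 0: rhs = 12, matching y values: 5, 8 (2 points).
  x = 1: rhs = 12, matching y values: 5, 8 (2 points).
  x = 2: rhs = 5, matching y values: none (0 points).
  x = 3: rhs = 10, matching y values: 6, 7 (2 points).
  x = 4: rhs = 7, matching y values: none (0 points).
  x = 5: rhs = 2, matching y values: none (0 points).
  x = 6: rhs = 1, matching y values: 1, 12 (2 points).
  x = 7: rhs = 10, matching y values: 6, 7 (2 points).
  x = 8: rhs = 9, matching y values: 3, 10 (2 points).
  x = 9: rhs = 4, matching y values: 2, 11 (2 points).
  x = 10: rhs = 1, matching y values: 1, 12 (2 points).
  x = 11: rhs = 6, matching y values: none (0 points).
  x = 12: rhs = 12, matching y values: 5, 8 (2 points).
Total affine count: 18.
Full point count |E(F_13)| = 18 + 1 = 19.
Hasse bound: |19 − (13+1)| = |5| = 5 ≤ 2√13 ≈ 7.2111 ✓.


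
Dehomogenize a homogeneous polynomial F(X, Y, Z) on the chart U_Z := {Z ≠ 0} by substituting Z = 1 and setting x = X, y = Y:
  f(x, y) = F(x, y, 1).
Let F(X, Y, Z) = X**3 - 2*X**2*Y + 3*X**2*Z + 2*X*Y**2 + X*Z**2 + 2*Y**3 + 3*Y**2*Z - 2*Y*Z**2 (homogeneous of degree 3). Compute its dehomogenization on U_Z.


f(x, y) = x**3 - 2*x**2*y + 3*x**2 + 2*x*y**2 + x + 2*y**3 + 3*y**2 - 2*y

On U_Z we set Z = 1. Each monomial c·X^i·Y^j·Z^k in F becomes c·x^i·y^j·1^k = c·x^i·y^j.
Substituting Z = 1: F(X, Y, 1) = x**3 - 2*x**2*y + 3*x**2 + 2*x*y**2 + x + 2*y**3 + 3*y**2 - 2*y.
Note: deg(f) ≤ deg(F) = 3; strict inequality happens when F is divisible by Z (lost terms).


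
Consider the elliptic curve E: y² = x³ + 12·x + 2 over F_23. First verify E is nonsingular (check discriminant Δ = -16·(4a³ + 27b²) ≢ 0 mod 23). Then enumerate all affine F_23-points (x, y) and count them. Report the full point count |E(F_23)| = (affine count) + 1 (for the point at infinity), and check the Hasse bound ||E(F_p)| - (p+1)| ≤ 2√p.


Affine points = {(0, 5), (0, 18), (5, 7), (5, 16), (8, 9), (8, 14), (10, 8), (10, 15), (11, 4), (11, 19), (13, 3), (13, 20), (14, 4), (14, 19), (16, 9), (16, 14), (17, 6), (17, 17), (18, 1), (18, 22), (20, 10), (20, 13), (21, 4), (21, 19), (22, 9), (22, 14)}; affine count = 26; |E(F_23)| = 27.

Discriminant check: Δ ∝ 4a³ + 27b² = 4·12³ + 27·2² = 4·1728 + 27·4 ≡ 5 (mod 23). Nonzero ⇒ E is nonsingular.
For each x ∈ F_23, compute rhs = x³ + 12·x + 2 mod 23, then count y ∈ F_23 with y² ≡ rhs.
  x = 0: rhs = 2, matching y values: 5, 18 (2 points).
  x = 1: rhs = 15, matching y values: none (0 points).
  x = 2: rhs = 11, matching y values: none (0 points).
  x = 3: rhs = 19, matching y values: none (0 points).
  x = 4: rhs = 22, matching y values: none (0 points).
  x = 5: rhs = 3, matching y values: 7, 16 (2 points).
  x = 6: rhs = 14, matching y values: none (0 points).
  x = 7: rhs = 15, matching y values: none (0 points).
  x = 8: rhs = 12, matching y values: 9, 14 (2 points).
  x = 9: rhs = 11, matching y values: none (0 points).
  x = 10: rhs = 18, matching y values: 8, 15 (2 points).
  x = 11: rhs = 16, matching y values: 4, 19 (2 points).
  x = 12: rhs = 11, matching y values: none (0 points).
  x = 13: rhs = 9, matching y values: 3, 20 (2 points).
  x = 14: rhs = 16, matching y values: 4, 19 (2 points).
  x = 15: rhs = 15, matching y values: none (0 points).
  x = 16: rhs = 12, matching y values: 9, 14 (2 points).
  x = 17: rhs = 13, matching y values: 6, 17 (2 points).
  x = 18: rhs = 1, matching y values: 1, 22 (2 points).
  x = 19: rhs = 5, matching y values: none (0 points).
  x = 20: rhs = 8, matching y values: 10, 13 (2 points).
  x = 21: rhs = 16, matching y values: 4, 19 (2 points).
  x = 22: rhs = 12, matching y values: 9, 14 (2 points).
Total affine count: 26.
Full point count |E(F_23)| = 26 + 1 = 27.
Hasse bound: |27 − (23+1)| = |3| = 3 ≤ 2√23 ≈ 9.5917 ✓.


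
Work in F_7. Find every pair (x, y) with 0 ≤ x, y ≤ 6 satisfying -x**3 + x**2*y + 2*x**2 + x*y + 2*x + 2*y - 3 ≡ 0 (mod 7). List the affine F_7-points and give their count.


Affine F_7-points: {(0, 5), (1, 0), (2, 6), (4, 6), (5, 3), (6, 1)}; count = 6.

For each of the 49 pairs (x, y) ∈ F_7², evaluate f(x, y) mod 7. Record the zeros.
  x = 0: [0↦4, 1↦6, 2↦1, 3↦3, 4↦5, 5↦0, 6↦2]  zeros at y ∈ {5}
  x = 1: [0↦0, 1↦4, 2↦1, 3↦5, 4↦2, 5↦6, 6↦3]  zeros at y ∈ {0}
  x = 2: [0↦1, 1↦2, 2↦3, 3↦4, 4↦5, 5↦6, 6↦0]  zeros at y ∈ {6}
  x = 3: [0↦1, 1↦1, 2↦1, 3↦1, 4↦1, 5↦1, 6↦1]  zeros at y ∈ ∅
  x = 4: [0↦1, 1↦2, 2↦3, 3↦4, 4↦5, 5↦6, 6↦0]  zeros at y ∈ {6}
  x = 5: [0↦2, 1↦6, 2↦3, 3↦0, 4↦4, 5↦1, 6↦5]  zeros at y ∈ {3}
  x = 6: [0↦5, 1↦0, 2↦2, 3↦4, 4↦6, 5↦1, 6↦3]  zeros at y ∈ {1}
Collecting zeros: affine points = {(0, 5), (1, 0), (2, 6), (4, 6), (5, 3), (6, 1)}.
Total count |C(F_7)_aff| = 6.


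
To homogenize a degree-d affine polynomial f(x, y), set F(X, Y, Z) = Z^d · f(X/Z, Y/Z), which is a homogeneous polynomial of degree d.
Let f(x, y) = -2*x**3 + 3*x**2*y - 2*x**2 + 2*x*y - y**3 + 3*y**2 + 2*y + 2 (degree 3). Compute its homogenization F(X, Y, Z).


F(X, Y, Z) = -2*X**3 + 3*X**2*Y - 2*X**2*Z + 2*X*Y*Z - Y**3 + 3*Y**2*Z + 2*Y*Z**2 + 2*Z**3

deg(f) = 3.
Substitute x = X/Z, y = Y/Z into f, then multiply by Z^3.
  monomial -2·x^3·y^0 ↦ -2·X^3·Y^0·Z^0.
  monomial 3·x^2·y^1 ↦ 3·X^2·Y^1·Z^0.
  monomial -2·x^2·y^0 ↦ -2·X^2·Y^0·Z^1.
  monomial 2·x^1·y^1 ↦ 2·X^1·Y^1·Z^1.
  monomial -1·x^0·y^3 ↦ -1·X^0·Y^3·Z^0.
  monomial 3·x^0·y^2 ↦ 3·X^0·Y^2·Z^1.
  monomial 2·x^0·y^1 ↦ 2·X^0·Y^1·Z^2.
  monomial 2·x^0·y^0 ↦ 2·X^0·Y^0·Z^3.
Collecting: F(X, Y, Z) = -2*X**3 + 3*X**2*Y - 2*X**2*Z + 2*X*Y*Z - Y**3 + 3*Y**2*Z + 2*Y*Z**2 + 2*Z**3.


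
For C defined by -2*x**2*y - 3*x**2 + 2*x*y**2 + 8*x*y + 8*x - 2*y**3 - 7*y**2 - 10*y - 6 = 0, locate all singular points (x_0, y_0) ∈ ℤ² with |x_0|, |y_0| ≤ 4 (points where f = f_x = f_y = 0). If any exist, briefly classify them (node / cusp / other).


Singular points: {(1, -1)}; classification: node.

Compute partial derivatives:
  f_x = -4*x*y - 6*x + 2*y**2 + 8*y + 8.
  f_y = -2*x**2 + 4*x*y + 8*x - 6*y**2 - 14*y - 10.
Scan x_0 ∈ {−4, ..., 4}. For each x_0, f_y(x_0, y) is a polynomial in y; find its integer roots y ∈ {−4, ..., 4}, then test f_x and f at those candidates.
  x = -4: f_y(-4, y) = -6*y**2 - 30*y - 74; no integer root y with |y| ≤ 4.
  x = -3: f_y(-3, y) = -6*y**2 - 26*y - 52; no integer root y with |y| ≤ 4.
  x = -2: f_y(-2, y) = -6*y**2 - 22*y - 34; no integer root y with |y| ≤ 4.
  x = -1: f_y(-1, y) = -6*y**2 - 18*y - 20; no integer root y with |y| ≤ 4.
  x = 0: f_y(0, y) = -6*y**2 - 14*y - 10; no integer root y with |y| ≤ 4.
  x = 1: f_y(1, y) = -6*y**2 - 10*y - 4; vanishes at y ∈ {-1}. (1, -1): f_x = 0, f = 0 — SINGULAR.
  x = 2: f_y(2, y) = -6*y**2 - 6*y - 2; no integer root y with |y| ≤ 4.
  x = 3: f_y(3, y) = -6*y**2 - 2*y - 4; no integer root y with |y| ≤ 4.
  x = 4: f_y(4, y) = -6*y**2 + 2*y - 10; no integer root y with |y| ≤ 4.
Only singular point on the grid: (1, -1).
Classify: substitute x = 1 + u, y = -1 + v and expand: f = -2*u**2*v - u**2 + 2*u*v**2 - 2*v**3 + v**2.
No constant or linear terms (consistent with a singular point). Quadratic part: -u**2 + v**2. Cubic part: -2*u**2*v + 2*u*v**2 - 2*v**3.
The quadratic part v**2 - u**2 = (v − u)(v + u) splits into two distinct linear factors, so there are two distinct tangent lines y − -1 = ±(x − 1) — this is a node (ordinary double point).
Classification: node.


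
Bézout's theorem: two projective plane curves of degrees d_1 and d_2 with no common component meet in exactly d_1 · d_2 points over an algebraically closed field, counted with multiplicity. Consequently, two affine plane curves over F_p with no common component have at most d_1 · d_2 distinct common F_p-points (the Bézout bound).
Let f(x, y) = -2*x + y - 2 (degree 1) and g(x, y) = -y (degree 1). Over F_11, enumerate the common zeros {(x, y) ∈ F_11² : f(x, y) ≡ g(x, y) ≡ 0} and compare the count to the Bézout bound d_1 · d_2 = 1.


Common zeros: {(10, 0)}; count = 1; Bézout bound = 1.

deg(f) = 1, deg(g) = 1, so Bézout bound = 1.
Scan x ∈ F_11. For each x, list the y ∈ F_11 with f(x, y) ≡ 0 and those with g(x, y) ≡ 0 (mod 11); the common zeros in that column are the intersection.
  x = 0: f ≡ 0 at y ∈ {2}; g ≡ 0 at y ∈ {0}; common: ∅.
  x = 1: f ≡ 0 at y ∈ {4}; g ≡ 0 at y ∈ {0}; common: ∅.
  x = 2: f ≡ 0 at y ∈ {6}; g ≡ 0 at y ∈ {0}; common: ∅.
  x = 3: f ≡ 0 at y ∈ {8}; g ≡ 0 at y ∈ {0}; common: ∅.
  x = 4: f ≡ 0 at y ∈ {10}; g ≡ 0 at y ∈ {0}; common: ∅.
  x = 5: f ≡ 0 at y ∈ {1}; g ≡ 0 at y ∈ {0}; common: ∅.
  x = 6: f ≡ 0 at y ∈ {3}; g ≡ 0 at y ∈ {0}; common: ∅.
  x = 7: f ≡ 0 at y ∈ {5}; g ≡ 0 at y ∈ {0}; common: ∅.
  x = 8: f ≡ 0 at y ∈ {7}; g ≡ 0 at y ∈ {0}; common: ∅.
  x = 9: f ≡ 0 at y ∈ {9}; g ≡ 0 at y ∈ {0}; common: ∅.
  x = 10: f ≡ 0 at y ∈ {0}; g ≡ 0 at y ∈ {0}; common: {0}.
Collecting: common zeros = {(10, 0)}, so the count is 1.
Comparison with the Bézout bound: 1 ≤ 1 = deg(f)·deg(g), as expected for curves with no common component (the bound is attained).


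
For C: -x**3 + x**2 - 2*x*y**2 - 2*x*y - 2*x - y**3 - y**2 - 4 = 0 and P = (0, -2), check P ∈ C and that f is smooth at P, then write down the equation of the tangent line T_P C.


Tangent line at P: -6*x - 8*y - 16 = 0.

Step 1: f(0, -2) = 0, so P lies on C.
Step 2: partial derivatives
  f_x(x, y) = -3*x**2 + 2*x - 2*y**2 - 2*y - 2, f_y(x, y) = -4*x*y - 2*x - 3*y**2 - 2*y.
  f_x(P) = -6, f_y(P) = -8 (gradient nonzero, so P is smooth).
Step 3: tangent line at P: -6·(x − 0) + -8·(y − -2) = 0.
Expanding: -6*x - 8*y - 16 = 0.


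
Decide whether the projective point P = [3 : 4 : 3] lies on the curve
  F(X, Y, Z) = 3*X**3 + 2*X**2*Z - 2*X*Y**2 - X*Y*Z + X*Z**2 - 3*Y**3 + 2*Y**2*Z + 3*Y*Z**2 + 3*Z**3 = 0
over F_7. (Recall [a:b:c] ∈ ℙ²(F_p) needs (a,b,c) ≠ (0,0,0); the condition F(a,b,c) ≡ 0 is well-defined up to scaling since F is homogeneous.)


F(3,4,3) ≡ 4 (mod 7); P is NOT on the curve.

Evaluate F(3, 4, 3) term-by-term (mod 7).
  3*X**3 ↦ 3·27·1·1 = 81
  2*X**2*Z ↦ 2·9·1·3 = 54
  -2*X*Y**2 ↦ -2·3·16·1 = -96
  -X*Y*Z ↦ -1·3·4·3 = -36
  X*Z**2 ↦ 1·3·1·9 = 27
  -3*Y**3 ↦ -3·1·64·1 = -192
  2*Y**2*Z ↦ 2·1·16·3 = 96
  3*Y*Z**2 ↦ 3·1·4·9 = 108
  3*Z**3 ↦ 3·1·1·27 = 81
Sum: F(3, 4, 3) = (81) + (54) + (-96) + (-36) + (27) + (-192) + (96) + (108) + (81) = 123.
Reducing mod 7: 123 ≡ 4 (mod 7).
Since F(a, b, c) ≡ 4 ≠ 0 (mod 7), P does NOT lie on the curve.


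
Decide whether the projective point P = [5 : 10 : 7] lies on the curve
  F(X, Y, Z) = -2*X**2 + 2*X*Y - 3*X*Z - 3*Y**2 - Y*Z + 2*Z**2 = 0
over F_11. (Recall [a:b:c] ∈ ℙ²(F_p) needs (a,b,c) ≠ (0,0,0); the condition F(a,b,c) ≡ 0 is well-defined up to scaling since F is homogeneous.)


F(5,10,7) ≡ 3 (mod 11); P is NOT on the curve.

Evaluate F(5, 10, 7) term-by-term (mod 11).
  -2*X**2 ↦ -2·25·1·1 = -50
  2*X*Y ↦ 2·5·10·1 = 100
  -3*X*Z ↦ -3·5·1·7 = -105
  -3*Y**2 ↦ -3·1·100·1 = -300
  -Y*Z ↦ -1·1·10·7 = -70
  2*Z**2 ↦ 2·1·1·49 = 98
Sum: F(5, 10, 7) = (-50) + (100) + (-105) + (-300) + (-70) + (98) = -327.
Reducing mod 11: -327 ≡ 3 (mod 11).
Since F(a, b, c) ≡ 3 ≠ 0 (mod 11), P does NOT lie on the curve.


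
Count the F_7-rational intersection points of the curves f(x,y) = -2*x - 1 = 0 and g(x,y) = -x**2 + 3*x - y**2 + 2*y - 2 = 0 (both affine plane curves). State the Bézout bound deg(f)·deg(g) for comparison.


Common zeros: ∅; count = 0; Bézout bound = 2.

deg(f) = 1, deg(g) = 2, so Bézout bound = 2.
Scan x ∈ F_7. For each x, list the y ∈ F_7 with f(x, y) ≡ 0 and those with g(x, y) ≡ 0 (mod 7); the common zeros in that column are the intersection.
  x = 0: f ≡ 0 at y ∈ ∅; g ≡ 0 at y ∈ ∅; common: ∅.
  x = 1: f ≡ 0 at y ∈ ∅; g ≡ 0 at y ∈ {0, 2}; common: ∅.
  x = 2: f ≡ 0 at y ∈ ∅; g ≡ 0 at y ∈ {0, 2}; common: ∅.
  x = 3: f ≡ 0 at y ∈ {0, 1, 2, 3, 4, 5, 6}; g ≡ 0 at y ∈ ∅; common: ∅.
  x = 4: f ≡ 0 at y ∈ ∅; g ≡ 0 at y ∈ {4, 5}; common: ∅.
  x = 5: f ≡ 0 at y ∈ ∅; g ≡ 0 at y ∈ ∅; common: ∅.
  x = 6: f ≡ 0 at y ∈ ∅; g ≡ 0 at y ∈ {4, 5}; common: ∅.
Collecting: common zeros = ∅, so the count is 0.
Comparison with the Bézout bound: 0 ≤ 2 = deg(f)·deg(g), as expected for curves with no common component (the affine F_7-count falls short of the bound because intersections may lie at infinity, over extension fields, or carry multiplicity).


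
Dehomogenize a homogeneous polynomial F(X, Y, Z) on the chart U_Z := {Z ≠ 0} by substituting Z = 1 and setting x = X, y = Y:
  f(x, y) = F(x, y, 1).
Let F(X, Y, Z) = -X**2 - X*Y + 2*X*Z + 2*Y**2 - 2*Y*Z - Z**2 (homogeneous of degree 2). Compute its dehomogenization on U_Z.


f(x, y) = -x**2 - x*y + 2*x + 2*y**2 - 2*y - 1

On U_Z we set Z = 1. Each monomial c·X^i·Y^j·Z^k in F becomes c·x^i·y^j·1^k = c·x^i·y^j.
Substituting Z = 1: F(X, Y, 1) = -x**2 - x*y + 2*x + 2*y**2 - 2*y - 1.
Note: deg(f) ≤ deg(F) = 2; strict inequality happens when F is divisible by Z (lost terms).


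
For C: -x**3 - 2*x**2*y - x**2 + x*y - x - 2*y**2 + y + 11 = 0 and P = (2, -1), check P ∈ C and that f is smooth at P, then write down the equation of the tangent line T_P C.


Tangent line at P: -10*x - y + 19 = 0.

Step 1: f(2, -1) = 0, so P lies on C.
Step 2: partial derivatives
  f_x(x, y) = -3*x**2 - 4*x*y - 2*x + y - 1, f_y(x, y) = -2*x**2 + x - 4*y + 1.
  f_x(P) = -10, f_y(P) = -1 (gradient nonzero, so P is smooth).
Step 3: tangent line at P: -10·(x − 2) + -1·(y − -1) = 0.
Expanding: -10*x - y + 19 = 0.


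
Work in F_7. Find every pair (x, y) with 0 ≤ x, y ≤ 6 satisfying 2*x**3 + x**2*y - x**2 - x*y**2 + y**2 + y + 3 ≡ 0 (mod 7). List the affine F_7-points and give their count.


Affine F_7-points: {(1, 5), (2, 2), (2, 3), (3, 1), (3, 4), (6, 0), (6, 6)}; count = 7.

For each of the 49 pairs (x, y) ∈ F_7², evaluate f(x, y) mod 7. Record the zeros.
  x = 0: [0↦3, 1↦5, 2↦2, 3↦1, 4↦2, 5↦5, 6↦3]  zeros at y ∈ ∅
  x = 1: [0↦4, 1↦6, 2↦1, 3↦3, 4↦5, 5↦0, 6↦2]  zeros at y ∈ {5}
  x = 2: [0↦1, 1↦5, 2↦0, 3↦0, 4↦5, 5↦1, 6↦2]  zeros at y ∈ {2, 3}
  x = 3: [0↦6, 1↦0, 2↦4, 3↦4, 4↦0, 5↦6, 6↦1]  zeros at y ∈ {1, 4}
  x = 4: [0↦3, 1↦3, 2↦4, 3↦6, 4↦2, 5↦6, 6↦4]  zeros at y ∈ ∅
  x = 5: [0↦4, 1↦5, 2↦5, 3↦4, 4↦2, 5↦6, 6↦2]  zeros at y ∈ ∅
  x = 6: [0↦0, 1↦4, 2↦5, 3↦3, 4↦5, 5↦4, 6↦0]  zeros at y ∈ {0, 6}
Collecting zeros: affine points = {(1, 5), (2, 2), (2, 3), (3, 1), (3, 4), (6, 0), (6, 6)}.
Total count |C(F_7)_aff| = 7.


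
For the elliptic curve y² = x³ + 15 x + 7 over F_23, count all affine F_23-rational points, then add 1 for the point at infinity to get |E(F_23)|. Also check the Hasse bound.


Affine points = {(1, 0), (4, 4), (4, 19), (5, 0), (7, 8), (7, 15), (8, 8), (8, 15), (11, 10), (11, 13), (12, 11), (12, 12), (17, 0), (20, 2), (20, 21)}; affine count = 15; |E(F_23)| = 16.

Discriminant check: Δ ∝ 4a³ + 27b² = 4·15³ + 27·7² = 4·3375 + 27·49 ≡ 11 (mod 23). Nonzero ⇒ E is nonsingular.
For each x ∈ F_23, compute rhs = x³ + 15·x + 7 mod 23, then count y ∈ F_23 with y² ≡ rhs.
  x = 0: rhs = 7, matching y values: none (0 points).
  x = 1: rhs = 0, matching y values: 0 (1 points).
  x = 2: rhs = 22, matching y values: none (0 points).
  x = 3: rhs = 10, matching y values: none (0 points).
  x = 4: rhs = 16, matching y values: 4, 19 (2 points).
  x = 5: rhs = 0, matching y values: 0 (1 points).
  x = 6: rhs = 14, matching y values: none (0 points).
  x = 7: rhs = 18, matching y values: 8, 15 (2 points).
  x = 8: rhs = 18, matching y values: 8, 15 (2 points).
  x = 9: rhs = 20, matching y values: none (0 points).
  x = 10: rhs = 7, matching y values: none (0 points).
  x = 11: rhs = 8, matching y values: 10, 13 (2 points).
  x = 12: rhs = 6, matching y values: 11, 12 (2 points).
  x = 13: rhs = 7, matching y values: none (0 points).
  x = 14: rhs = 17, matching y values: none (0 points).
  x = 15: rhs = 19, matching y values: none (0 points).
  x = 16: rhs = 19, matching y values: none (0 points).
  x = 17: rhs = 0, matching y values: 0 (1 points).
  x = 18: rhs = 14, matching y values: none (0 points).
  x = 19: rhs = 21, matching y values: none (0 points).
  x = 20: rhs = 4, matching y values: 2, 21 (2 points).
  x = 21: rhs = 15, matching y values: none (0 points).
  x = 22: rhs = 14, matching y values: none (0 points).
Total affine count: 15.
Full point count |E(F_23)| = 15 + 1 = 16.
Hasse bound: |16 − (23+1)| = |-8| = 8 ≤ 2√23 ≈ 9.5917 ✓.


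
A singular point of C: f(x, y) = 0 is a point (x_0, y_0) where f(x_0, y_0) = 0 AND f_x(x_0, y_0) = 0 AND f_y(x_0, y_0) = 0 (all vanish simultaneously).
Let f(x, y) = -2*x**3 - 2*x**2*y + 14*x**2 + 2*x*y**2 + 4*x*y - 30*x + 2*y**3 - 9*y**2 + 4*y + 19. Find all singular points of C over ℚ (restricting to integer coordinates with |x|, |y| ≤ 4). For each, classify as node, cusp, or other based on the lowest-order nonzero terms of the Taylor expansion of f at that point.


Singular points: {(2, 1)}; classification: cusp.

Compute partial derivatives:
  f_x = -6*x**2 - 4*x*y + 28*x + 2*y**2 + 4*y - 30.
  f_y = -2*x**2 + 4*x*y + 4*x + 6*y**2 - 18*y + 4.
Scan x_0 ∈ {−4, ..., 4}. For each x_0, f_y(x_0, y) is a polynomial in y; find its integer roots y ∈ {−4, ..., 4}, then test f_x and f at those candidates.
  x = -4: f_y(-4, y) = 6*y**2 - 34*y - 44; no integer root y with |y| ≤ 4.
  x = -3: f_y(-3, y) = 6*y**2 - 30*y - 26; no integer root y with |y| ≤ 4.
  x = -2: f_y(-2, y) = 6*y**2 - 26*y - 12; no integer root y with |y| ≤ 4.
  x = -1: f_y(-1, y) = 6*y**2 - 22*y - 2; no integer root y with |y| ≤ 4.
  x = 0: f_y(0, y) = 6*y**2 - 18*y + 4; no integer root y with |y| ≤ 4.
  x = 1: f_y(1, y) = 6*y**2 - 14*y + 6; no integer root y with |y| ≤ 4.
  x = 2: f_y(2, y) = 6*y**2 - 10*y + 4; vanishes at y ∈ {1}. (2, 1): f_x = 0, f = 0 — SINGULAR.
  x = 3: f_y(3, y) = 6*y**2 - 6*y - 2; no integer root y with |y| ≤ 4.
  x = 4: f_y(4, y) = 6*y**2 - 2*y - 12; no integer root y with |y| ≤ 4.
Only singular point on the grid: (2, 1).
Classify: substitute x = 2 + u, y = 1 + v and expand: f = -2*u**3 - 2*u**2*v + 2*u*v**2 + 2*v**3 + v**2.
No constant or linear terms (consistent with a singular point). Quadratic part: v**2. Cubic part: -2*u**3 - 2*u**2*v + 2*u*v**2 + 2*v**3.
The quadratic part v**2 is a perfect square, so there is a single (double) tangent line v = 0, i.e. y = 1. Restricting the cubic part to that line (v = 0) leaves -2*u**3 ≠ 0, so f is not divisible by v and the branch is v² ≈ 2*u**3 to lowest order — this is a cusp.
Classification: cusp.


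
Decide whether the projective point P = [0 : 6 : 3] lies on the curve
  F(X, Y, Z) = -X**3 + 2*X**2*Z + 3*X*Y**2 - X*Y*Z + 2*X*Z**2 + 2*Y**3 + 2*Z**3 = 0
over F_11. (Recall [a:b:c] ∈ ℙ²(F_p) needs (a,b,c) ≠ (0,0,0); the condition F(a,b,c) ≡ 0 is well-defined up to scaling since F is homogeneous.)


F(0,6,3) ≡ 2 (mod 11); P is NOT on the curve.

Evaluate F(0, 6, 3) term-by-term (mod 11).
  -X**3 ↦ -1·0·1·1 = 0
  2*X**2*Z ↦ 2·0·1·3 = 0
  3*X*Y**2 ↦ 3·0·36·1 = 0
  -X*Y*Z ↦ -1·0·6·3 = 0
  2*X*Z**2 ↦ 2·0·1·9 = 0
  2*Y**3 ↦ 2·1·216·1 = 432
  2*Z**3 ↦ 2·1·1·27 = 54
Sum: F(0, 6, 3) = (0) + (0) + (0) + (0) + (0) + (432) + (54) = 486.
Reducing mod 11: 486 ≡ 2 (mod 11).
Since F(a, b, c) ≡ 2 ≠ 0 (mod 11), P does NOT lie on the curve.


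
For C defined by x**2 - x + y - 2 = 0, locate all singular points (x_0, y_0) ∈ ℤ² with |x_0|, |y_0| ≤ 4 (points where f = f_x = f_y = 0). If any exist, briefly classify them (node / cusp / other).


No singular points in the scanned grid; C is smooth there.

Compute partial derivatives:
  f_x = 2*x - 1.
  f_y = 1.
f_y = 1 is a nonzero constant, so f_y never vanishes: no point (x, y) can satisfy f = f_x = f_y = 0. In particular no (x, y) ∈ {−4, ..., 4}² is singular; the curve is smooth.


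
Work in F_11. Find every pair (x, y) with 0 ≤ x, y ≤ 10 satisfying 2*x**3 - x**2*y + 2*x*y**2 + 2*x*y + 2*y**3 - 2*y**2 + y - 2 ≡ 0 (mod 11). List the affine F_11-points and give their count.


Affine F_11-points: {(0, 8), (1, 0), (2, 5), (3, 6), (5, 8), (6, 2), (9, 9), (10, 8)}; count = 8.

For each of the 121 pairs (x, y) ∈ F_11², evaluate f(x, y) mod 11. Record the zeros.
  x = 0: [0↦9, 1↦10, 2↦8, 3↦4, 4↦10, 5↦5, 6↦1, 7↦10, 8↦0, 9↦5, 10↦4]  zeros at y ∈ {8}
  x = 1: [0↦0, 1↦4, 2↦9, 3↦5, 4↦4, 5↦7, 6↦4, 7↦7, 8↦6, 9↦2, 10↦7]  zeros at y ∈ {0}
  x = 2: [0↦3, 1↦8, 2↦7, 3↦1, 4↦2, 5↦0, 6↦7, 7↦2, 8↦8, 9↦4, 10↦2]  zeros at y ∈ {5}
  x = 3: [0↦8, 1↦1, 2↦3, 3↦4, 4↦5, 5↦7, 6↦0, 7↦7, 8↦7, 9↦1, 10↦1]  zeros at y ∈ {6}
  x = 4: [0↦5, 1↦6, 2↦9, 3↦4, 4↦3, 5↦7, 6↦6, 7↦1, 8↦4, 9↦5, 10↦5]  zeros at y ∈ ∅
  x = 5: [0↦6, 1↦2, 2↦4, 3↦2, 4↦8, 5↦1, 6↦4, 7↦7, 8↦0, 9↦6, 10↦4]  zeros at y ∈ {8}
  x = 6: [0↦1, 1↦1, 2↦0, 3↦10, 4↦10, 5↦1, 6↦6, 7↦4, 8↦7, 9↦5, 10↦10]  zeros at y ∈ {2}
  x = 7: [0↦2, 1↦4, 2↦9, 3↦7, 4↦10, 5↦8, 6↦2, 7↦4, 8↦4, 9↦3, 10↦2]  zeros at y ∈ ∅
  x = 8: [0↦10, 1↦1, 2↦10, 3↦5, 4↦9, 5↦1, 6↦4, 7↦8, 8↦3, 9↦1, 10↦3]  zeros at y ∈ ∅
  x = 9: [0↦4, 1↦4, 2↦4, 3↦5, 4↦8, 5↦3, 6↦2, 7↦6, 8↦5, 9↦0, 10↦3]  zeros at y ∈ {9}
  x = 10: [0↦7, 1↦3, 2↦3, 3↦8, 4↦8, 5↦4, 6↦8, 7↦10, 8↦0, 9↦1, 10↦3]  zeros at y ∈ {8}
Collecting zeros: affine points = {(0, 8), (1, 0), (2, 5), (3, 6), (5, 8), (6, 2), (9, 9), (10, 8)}.
Total count |C(F_11)_aff| = 8.


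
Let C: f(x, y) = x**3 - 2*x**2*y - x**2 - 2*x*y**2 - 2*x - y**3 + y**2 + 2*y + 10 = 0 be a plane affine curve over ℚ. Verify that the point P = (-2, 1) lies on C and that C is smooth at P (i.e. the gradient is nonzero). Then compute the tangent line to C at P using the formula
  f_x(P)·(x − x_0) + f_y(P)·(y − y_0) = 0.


Tangent line at P: 20*x + y + 39 = 0.

Step 1: f(-2, 1) = 0, so P lies on C.
Step 2: partial derivatives
  f_x(x, y) = 3*x**2 - 4*x*y - 2*x - 2*y**2 - 2, f_y(x, y) = -2*x**2 - 4*x*y - 3*y**2 + 2*y + 2.
  f_x(P) = 20, f_y(P) = 1 (gradient nonzero, so P is smooth).
Step 3: tangent line at P: 20·(x − -2) + 1·(y − 1) = 0.
Expanding: 20*x + y + 39 = 0.


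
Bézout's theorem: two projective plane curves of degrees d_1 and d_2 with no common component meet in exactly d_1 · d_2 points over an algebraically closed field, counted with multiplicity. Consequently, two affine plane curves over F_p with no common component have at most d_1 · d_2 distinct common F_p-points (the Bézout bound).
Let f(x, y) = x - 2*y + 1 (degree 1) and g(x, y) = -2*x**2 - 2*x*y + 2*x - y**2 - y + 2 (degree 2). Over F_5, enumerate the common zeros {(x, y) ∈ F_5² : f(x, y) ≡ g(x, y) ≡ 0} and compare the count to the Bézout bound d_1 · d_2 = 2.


Common zeros: {(0, 3)}; count = 1; Bézout bound = 2.

deg(f) = 1, deg(g) = 2, so Bézout bound = 2.
Scan x ∈ F_5. For each x, list the y ∈ F_5 with f(x, y) ≡ 0 and those with g(x, y) ≡ 0 (mod 5); the common zeros in that column are the intersection.
  x = 0: f ≡ 0 at y ∈ {3}; g ≡ 0 at y ∈ {1, 3}; common: {3}.
  x = 1: f ≡ 0 at y ∈ {1}; g ≡ 0 at y ∈ ∅; common: ∅.
  x = 2: f ≡ 0 at y ∈ {4}; g ≡ 0 at y ∈ ∅; common: ∅.
  x = 3: f ≡ 0 at y ∈ {2}; g ≡ 0 at y ∈ {0, 3}; common: ∅.
  x = 4: f ≡ 0 at y ∈ {0}; g ≡ 0 at y ∈ ∅; common: ∅.
Collecting: common zeros = {(0, 3)}, so the count is 1.
Comparison with the Bézout bound: 1 ≤ 2 = deg(f)·deg(g), as expected for curves with no common component (the affine F_5-count falls short of the bound because intersections may lie at infinity, over extension fields, or carry multiplicity).


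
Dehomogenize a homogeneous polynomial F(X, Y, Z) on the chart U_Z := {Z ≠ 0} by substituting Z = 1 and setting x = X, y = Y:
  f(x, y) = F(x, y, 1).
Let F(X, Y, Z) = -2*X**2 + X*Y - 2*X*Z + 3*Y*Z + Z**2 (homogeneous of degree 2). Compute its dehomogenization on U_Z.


f(x, y) = -2*x**2 + x*y - 2*x + 3*y + 1

On U_Z we set Z = 1. Each monomial c·X^i·Y^j·Z^k in F becomes c·x^i·y^j·1^k = c·x^i·y^j.
Substituting Z = 1: F(X, Y, 1) = -2*x**2 + x*y - 2*x + 3*y + 1.
Note: deg(f) ≤ deg(F) = 2; strict inequality happens when F is divisible by Z (lost terms).


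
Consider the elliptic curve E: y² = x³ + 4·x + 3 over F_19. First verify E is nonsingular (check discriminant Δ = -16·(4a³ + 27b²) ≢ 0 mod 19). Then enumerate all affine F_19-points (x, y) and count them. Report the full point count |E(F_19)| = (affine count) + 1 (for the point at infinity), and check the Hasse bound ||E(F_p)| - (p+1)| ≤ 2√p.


Affine points = {(2, 0), (3, 2), (3, 17), (4, 8), (4, 11), (10, 6), (10, 13), (17, 5), (17, 14), (18, 6), (18, 13)}; affine count = 11; |E(F_19)| = 12.

Discriminant check: Δ ∝ 4a³ + 27b² = 4·4³ + 27·3² = 4·64 + 27·9 ≡ 5 (mod 19). Nonzero ⇒ E is nonsingular.
For each x ∈ F_19, compute rhs = x³ + 4·x + 3 mod 19, then count y ∈ F_19 with y² ≡ rhs.
  x = 0: rhs = 3, matching y values: none (0 points).
  x = 1: rhs = 8, matching y values: none (0 points).
  x = 2: rhs = 0, matching y values: 0 (1 points).
  x = 3: rhs = 4, matching y values: 2, 17 (2 points).
  x = 4: rhs = 7, matching y values: 8, 11 (2 points).
  x = 5: rhs = 15, matching y values: none (0 points).
  x = 6: rhs = 15, matching y values: none (0 points).
  x = 7: rhs = 13, matching y values: none (0 points).
  x = 8: rhs = 15, matching y values: none (0 points).
  x = 9: rhs = 8, matching y values: none (0 points).
  x = 10: rhs = 17, matching y values: 6, 13 (2 points).
  x = 11: rhs = 10, matching y values: none (0 points).
  x = 12: rhs = 12, matching y values: none (0 points).
  x = 13: rhs = 10, matching y values: none (0 points).
  x = 14: rhs = 10, matching y values: none (0 points).
  x = 15: rhs = 18, matching y values: none (0 points).
  x = 16: rhs = 2, matching y values: none (0 points).
  x = 17: rhs = 6, matching y values: 5, 14 (2 points).
  x = 18: rhs = 17, matching y values: 6, 13 (2 points).
Total affine count: 11.
Full point count |E(F_19)| = 11 + 1 = 12.
Hasse bound: |12 − (19+1)| = |-8| = 8 ≤ 2√19 ≈ 8.7178 ✓.


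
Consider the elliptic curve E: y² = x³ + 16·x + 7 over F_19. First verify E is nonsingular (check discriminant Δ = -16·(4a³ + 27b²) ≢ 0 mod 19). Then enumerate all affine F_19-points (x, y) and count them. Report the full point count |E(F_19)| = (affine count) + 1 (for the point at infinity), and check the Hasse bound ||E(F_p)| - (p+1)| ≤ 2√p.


Affine points = {(0, 8), (0, 11), (1, 9), (1, 10), (2, 3), (2, 16), (3, 5), (3, 14), (7, 5), (7, 14), (8, 1), (8, 18), (9, 5), (9, 14), (14, 7), (14, 12), (17, 9), (17, 10), (18, 3), (18, 16)}; affine count = 20; |E(F_19)| = 21.

Discriminant check: Δ ∝ 4a³ + 27b² = 4·16³ + 27·7² = 4·4096 + 27·49 ≡ 18 (mod 19). Nonzero ⇒ E is nonsingular.
For each x ∈ F_19, compute rhs = x³ + 16·x + 7 mod 19, then count y ∈ F_19 with y² ≡ rhs.
  x = 0: rhs = 7, matching y values: 8, 11 (2 points).
  x = 1: rhs = 5, matching y values: 9, 10 (2 points).
  x = 2: rhs = 9, matching y values: 3, 16 (2 points).
  x = 3: rhs = 6, matching y values: 5, 14 (2 points).
  x = 4: rhs = 2, matching y values: none (0 points).
  x = 5: rhs = 3, matching y values: none (0 points).
  x = 6: rhs = 15, matching y values: none (0 points).
  x = 7: rhs = 6, matching y values: 5, 14 (2 points).
  x = 8: rhs = 1, matching y values: 1, 18 (2 points).
  x = 9: rhs = 6, matching y values: 5, 14 (2 points).
  x = 10: rhs = 8, matching y values: none (0 points).
  x = 11: rhs = 13, matching y values: none (0 points).
  x = 12: rhs = 8, matching y values: none (0 points).
  x = 13: rhs = 18, matching y values: none (0 points).
  x = 14: rhs = 11, matching y values: 7, 12 (2 points).
  x = 15: rhs = 12, matching y values: none (0 points).
  x = 16: rhs = 8, matching y values: none (0 points).
  x = 17: rhs = 5, matching y values: 9, 10 (2 points).
  x = 18: rhs = 9, matching y values: 3, 16 (2 points).
Total affine count: 20.
Full point count |E(F_19)| = 20 + 1 = 21.
Hasse bound: |21 − (19+1)| = |1| = 1 ≤ 2√19 ≈ 8.7178 ✓.


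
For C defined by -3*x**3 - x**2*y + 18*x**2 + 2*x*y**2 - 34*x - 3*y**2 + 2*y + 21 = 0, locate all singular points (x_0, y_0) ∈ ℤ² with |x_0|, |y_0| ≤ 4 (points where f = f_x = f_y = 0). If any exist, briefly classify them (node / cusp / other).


Singular points: {(2, 1)}; classification: node.

Compute partial derivatives:
  f_x = -9*x**2 - 2*x*y + 36*x + 2*y**2 - 34.
  f_y = -x**2 + 4*x*y - 6*y + 2.
Scan x_0 ∈ {−4, ..., 4}. For each x_0, f_y(x_0, y) is a polynomial in y; find its integer roots y ∈ {−4, ..., 4}, then test f_x and f at those candidates.
  x = -4: f_y(-4, y) = -22*y - 14; no integer root y with |y| ≤ 4.
  x = -3: f_y(-3, y) = -18*y - 7; no integer root y with |y| ≤ 4.
  x = -2: f_y(-2, y) = -14*y - 2; no integer root y with |y| ≤ 4.
  x = -1: f_y(-1, y) = 1 - 10*y; no integer root y with |y| ≤ 4.
  x = 0: f_y(0, y) = 2 - 6*y; no integer root y with |y| ≤ 4.
  x = 1: f_y(1, y) = 1 - 2*y; no integer root y with |y| ≤ 4.
  x = 2: f_y(2, y) = 2*y - 2; vanishes at y ∈ {1}. (2, 1): f_x = 0, f = 0 — SINGULAR.
  x = 3: f_y(3, y) = 6*y - 7; no integer root y with |y| ≤ 4.
  x = 4: f_y(4, y) = 10*y - 14; no integer root y with |y| ≤ 4.
Only singular point on the grid: (2, 1).
Classify: substitute x = 2 + u, y = 1 + v and expand: f = -3*u**3 - u**2*v - u**2 + 2*u*v**2 + v**2.
No constant or linear terms (consistent with a singular point). Quadratic part: -u**2 + v**2. Cubic part: -3*u**3 - u**2*v + 2*u*v**2.
The quadratic part v**2 - u**2 = (v − u)(v + u) splits into two distinct linear factors, so there are two distinct tangent lines y − 1 = ±(x − 2) — this is a node (ordinary double point).
Classification: node.


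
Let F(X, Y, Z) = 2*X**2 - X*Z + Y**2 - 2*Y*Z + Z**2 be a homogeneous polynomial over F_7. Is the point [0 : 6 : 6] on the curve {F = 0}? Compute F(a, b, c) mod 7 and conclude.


F(0,6,6) ≡ 0 (mod 7); P is on the curve.

Evaluate F(0, 6, 6) term-by-term (mod 7).
  2*X**2 ↦ 2·0·1·1 = 0
  -X*Z ↦ -1·0·1·6 = 0
  Y**2 ↦ 1·1·36·1 = 36
  -2*Y*Z ↦ -2·1·6·6 = -72
  Z**2 ↦ 1·1·1·36 = 36
Sum: F(0, 6, 6) = (0) + (0) + (36) + (-72) + (36) = 0.
Reducing mod 7: 0 ≡ 0 (mod 7).
Since F(a, b, c) ≡ 0 (mod 7), P lies on the curve.


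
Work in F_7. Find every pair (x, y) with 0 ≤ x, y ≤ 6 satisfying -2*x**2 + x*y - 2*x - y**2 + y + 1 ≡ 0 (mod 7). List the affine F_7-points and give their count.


Affine F_7-points: {(2, 5), (3, 5), (3, 6), (4, 1), (4, 4), (6, 1), (6, 6)}; count = 7.

For each of the 49 pairs (x, y) ∈ F_7², evaluate f(x, y) mod 7. Record the zeros.
  x = 0: [0↦1, 1↦1, 2↦6, 3↦2, 4↦3, 5↦2, 6↦6]  zeros at y ∈ ∅
  x = 1: [0↦4, 1↦5, 2↦4, 3↦1, 4↦3, 5↦3, 6↦1]  zeros at y ∈ ∅
  x = 2: [0↦3, 1↦5, 2↦5, 3↦3, 4↦6, 5↦0, 6↦6]  zeros at y ∈ {5}
  x = 3: [0↦5, 1↦1, 2↦2, 3↦1, 4↦5, 5↦0, 6↦0]  zeros at y ∈ {5, 6}
  x = 4: [0↦3, 1↦0, 2↦2, 3↦2, 4↦0, 5↦3, 6↦4]  zeros at y ∈ {1, 4}
  x = 5: [0↦4, 1↦2, 2↦5, 3↦6, 4↦5, 5↦2, 6↦4]  zeros at y ∈ ∅
  x = 6: [0↦1, 1↦0, 2↦4, 3↦6, 4↦6, 5↦4, 6↦0]  zeros at y ∈ {1, 6}
Collecting zeros: affine points = {(2, 5), (3, 5), (3, 6), (4, 1), (4, 4), (6, 1), (6, 6)}.
Total count |C(F_7)_aff| = 7.


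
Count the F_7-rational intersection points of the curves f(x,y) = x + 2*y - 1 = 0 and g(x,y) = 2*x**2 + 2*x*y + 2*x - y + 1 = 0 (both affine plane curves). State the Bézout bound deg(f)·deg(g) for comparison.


Common zeros: ∅; count = 0; Bézout bound = 2.

deg(f) = 1, deg(g) = 2, so Bézout bound = 2.
Scan x ∈ F_7. For each x, list the y ∈ F_7 with f(x, y) ≡ 0 and those with g(x, y) ≡ 0 (mod 7); the common zeros in that column are the intersection.
  x = 0: f ≡ 0 at y ∈ {4}; g ≡ 0 at y ∈ {1}; common: ∅.
  x = 1: f ≡ 0 at y ∈ {0}; g ≡ 0 at y ∈ {2}; common: ∅.
  x = 2: f ≡ 0 at y ∈ {3}; g ≡ 0 at y ∈ {5}; common: ∅.
  x = 3: f ≡ 0 at y ∈ {6}; g ≡ 0 at y ∈ {2}; common: ∅.
  x = 4: f ≡ 0 at y ∈ {2}; g ≡ 0 at y ∈ ∅; common: ∅.
  x = 5: f ≡ 0 at y ∈ {5}; g ≡ 0 at y ∈ {1}; common: ∅.
  x = 6: f ≡ 0 at y ∈ {1}; g ≡ 0 at y ∈ {5}; common: ∅.
Collecting: common zeros = ∅, so the count is 0.
Comparison with the Bézout bound: 0 ≤ 2 = deg(f)·deg(g), as expected for curves with no common component (the affine F_7-count falls short of the bound because intersections may lie at infinity, over extension fields, or carry multiplicity).


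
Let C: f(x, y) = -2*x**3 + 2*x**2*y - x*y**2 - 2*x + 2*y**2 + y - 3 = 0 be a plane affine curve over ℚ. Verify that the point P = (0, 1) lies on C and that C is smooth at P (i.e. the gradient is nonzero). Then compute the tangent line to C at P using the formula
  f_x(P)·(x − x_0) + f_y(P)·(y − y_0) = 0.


Tangent line at P: -3*x + 5*y - 5 = 0.

Step 1: f(0, 1) = 0, so P lies on C.
Step 2: partial derivatives
  f_x(x, y) = -6*x**2 + 4*x*y - y**2 - 2, f_y(x, y) = 2*x**2 - 2*x*y + 4*y + 1.
  f_x(P) = -3, f_y(P) = 5 (gradient nonzero, so P is smooth).
Step 3: tangent line at P: -3·(x − 0) + 5·(y − 1) = 0.
Expanding: -3*x + 5*y - 5 = 0.


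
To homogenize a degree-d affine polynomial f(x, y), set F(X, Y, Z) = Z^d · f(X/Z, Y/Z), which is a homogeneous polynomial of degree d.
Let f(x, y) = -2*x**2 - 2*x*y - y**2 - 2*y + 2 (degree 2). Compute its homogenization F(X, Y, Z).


F(X, Y, Z) = -2*X**2 - 2*X*Y - Y**2 - 2*Y*Z + 2*Z**2

deg(f) = 2.
Substitute x = X/Z, y = Y/Z into f, then multiply by Z^2.
  monomial -2·x^2·y^0 ↦ -2·X^2·Y^0·Z^0.
  monomial -2·x^1·y^1 ↦ -2·X^1·Y^1·Z^0.
  monomial -1·x^0·y^2 ↦ -1·X^0·Y^2·Z^0.
  monomial -2·x^0·y^1 ↦ -2·X^0·Y^1·Z^1.
  monomial 2·x^0·y^0 ↦ 2·X^0·Y^0·Z^2.
Collecting: F(X, Y, Z) = -2*X**2 - 2*X*Y - Y**2 - 2*Y*Z + 2*Z**2.
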